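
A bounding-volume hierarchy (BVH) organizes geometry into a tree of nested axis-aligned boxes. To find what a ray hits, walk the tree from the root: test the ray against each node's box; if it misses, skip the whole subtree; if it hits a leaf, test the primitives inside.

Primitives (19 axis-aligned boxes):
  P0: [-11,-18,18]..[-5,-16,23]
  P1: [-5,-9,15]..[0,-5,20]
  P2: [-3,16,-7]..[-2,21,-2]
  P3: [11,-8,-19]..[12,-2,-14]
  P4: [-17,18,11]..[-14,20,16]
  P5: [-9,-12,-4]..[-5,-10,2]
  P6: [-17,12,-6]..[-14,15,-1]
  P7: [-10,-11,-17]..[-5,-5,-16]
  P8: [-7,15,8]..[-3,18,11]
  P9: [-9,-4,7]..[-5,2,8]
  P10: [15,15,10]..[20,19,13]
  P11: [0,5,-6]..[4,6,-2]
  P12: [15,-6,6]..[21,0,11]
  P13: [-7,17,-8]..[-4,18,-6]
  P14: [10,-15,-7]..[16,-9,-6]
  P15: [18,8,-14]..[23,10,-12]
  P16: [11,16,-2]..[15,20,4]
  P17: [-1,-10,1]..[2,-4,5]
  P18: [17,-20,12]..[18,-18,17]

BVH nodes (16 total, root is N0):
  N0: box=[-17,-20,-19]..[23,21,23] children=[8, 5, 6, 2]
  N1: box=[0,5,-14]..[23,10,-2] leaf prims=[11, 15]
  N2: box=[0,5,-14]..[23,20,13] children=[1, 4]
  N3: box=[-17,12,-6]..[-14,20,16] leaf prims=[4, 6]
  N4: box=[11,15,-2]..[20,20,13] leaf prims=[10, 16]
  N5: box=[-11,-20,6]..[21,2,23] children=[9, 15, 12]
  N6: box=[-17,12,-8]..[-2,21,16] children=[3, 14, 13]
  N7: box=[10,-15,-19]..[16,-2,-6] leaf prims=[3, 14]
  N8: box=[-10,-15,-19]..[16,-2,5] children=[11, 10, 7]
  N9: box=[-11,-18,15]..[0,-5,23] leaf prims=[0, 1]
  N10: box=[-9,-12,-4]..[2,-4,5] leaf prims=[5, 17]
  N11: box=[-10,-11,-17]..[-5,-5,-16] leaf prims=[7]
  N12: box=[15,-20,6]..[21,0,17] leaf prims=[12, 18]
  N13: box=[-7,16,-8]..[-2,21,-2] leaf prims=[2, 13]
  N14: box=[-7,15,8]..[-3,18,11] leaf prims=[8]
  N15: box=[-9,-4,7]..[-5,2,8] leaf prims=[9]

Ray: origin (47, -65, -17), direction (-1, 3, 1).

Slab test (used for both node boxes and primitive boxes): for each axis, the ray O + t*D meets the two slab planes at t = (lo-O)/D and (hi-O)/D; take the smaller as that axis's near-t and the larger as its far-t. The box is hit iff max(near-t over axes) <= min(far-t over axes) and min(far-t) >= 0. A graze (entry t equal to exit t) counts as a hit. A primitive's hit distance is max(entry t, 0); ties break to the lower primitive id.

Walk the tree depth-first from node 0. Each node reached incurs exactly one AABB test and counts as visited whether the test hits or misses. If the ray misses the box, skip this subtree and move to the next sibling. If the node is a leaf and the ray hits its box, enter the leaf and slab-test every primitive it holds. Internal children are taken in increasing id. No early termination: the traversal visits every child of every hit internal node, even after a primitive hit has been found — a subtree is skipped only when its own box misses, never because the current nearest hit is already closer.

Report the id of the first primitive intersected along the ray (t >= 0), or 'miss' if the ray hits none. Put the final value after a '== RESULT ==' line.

Trace the traversal:
N0 x:[24,64] y:[15,86/3] z:[-2,40] -> hit [24,86/3], descend [2, 5, 6, 8]
  N2 x:[24,47] y:[70/3,85/3] z:[3,30] -> hit [24,85/3], descend [1, 4]
    N1 x:[24,47] y:[70/3,25] z:[3,15] -> miss, prune
    N4 x:[27,36] y:[80/3,85/3] z:[15,30] -> hit [27,85/3] leaf, test {P10@t=27, P16(miss)}
  N5 x:[26,58] y:[15,67/3] z:[23,40] -> miss, prune
  N6 x:[49,64] y:[77/3,86/3] z:[9,33] -> miss, prune
  N8 x:[31,57] y:[50/3,21] z:[-2,22] -> miss, prune

7 AABB tests over nodes [0, 2, 1, 4, 5, 6, 8]; 1 leaf entered; closest P10.

== RESULT ==
10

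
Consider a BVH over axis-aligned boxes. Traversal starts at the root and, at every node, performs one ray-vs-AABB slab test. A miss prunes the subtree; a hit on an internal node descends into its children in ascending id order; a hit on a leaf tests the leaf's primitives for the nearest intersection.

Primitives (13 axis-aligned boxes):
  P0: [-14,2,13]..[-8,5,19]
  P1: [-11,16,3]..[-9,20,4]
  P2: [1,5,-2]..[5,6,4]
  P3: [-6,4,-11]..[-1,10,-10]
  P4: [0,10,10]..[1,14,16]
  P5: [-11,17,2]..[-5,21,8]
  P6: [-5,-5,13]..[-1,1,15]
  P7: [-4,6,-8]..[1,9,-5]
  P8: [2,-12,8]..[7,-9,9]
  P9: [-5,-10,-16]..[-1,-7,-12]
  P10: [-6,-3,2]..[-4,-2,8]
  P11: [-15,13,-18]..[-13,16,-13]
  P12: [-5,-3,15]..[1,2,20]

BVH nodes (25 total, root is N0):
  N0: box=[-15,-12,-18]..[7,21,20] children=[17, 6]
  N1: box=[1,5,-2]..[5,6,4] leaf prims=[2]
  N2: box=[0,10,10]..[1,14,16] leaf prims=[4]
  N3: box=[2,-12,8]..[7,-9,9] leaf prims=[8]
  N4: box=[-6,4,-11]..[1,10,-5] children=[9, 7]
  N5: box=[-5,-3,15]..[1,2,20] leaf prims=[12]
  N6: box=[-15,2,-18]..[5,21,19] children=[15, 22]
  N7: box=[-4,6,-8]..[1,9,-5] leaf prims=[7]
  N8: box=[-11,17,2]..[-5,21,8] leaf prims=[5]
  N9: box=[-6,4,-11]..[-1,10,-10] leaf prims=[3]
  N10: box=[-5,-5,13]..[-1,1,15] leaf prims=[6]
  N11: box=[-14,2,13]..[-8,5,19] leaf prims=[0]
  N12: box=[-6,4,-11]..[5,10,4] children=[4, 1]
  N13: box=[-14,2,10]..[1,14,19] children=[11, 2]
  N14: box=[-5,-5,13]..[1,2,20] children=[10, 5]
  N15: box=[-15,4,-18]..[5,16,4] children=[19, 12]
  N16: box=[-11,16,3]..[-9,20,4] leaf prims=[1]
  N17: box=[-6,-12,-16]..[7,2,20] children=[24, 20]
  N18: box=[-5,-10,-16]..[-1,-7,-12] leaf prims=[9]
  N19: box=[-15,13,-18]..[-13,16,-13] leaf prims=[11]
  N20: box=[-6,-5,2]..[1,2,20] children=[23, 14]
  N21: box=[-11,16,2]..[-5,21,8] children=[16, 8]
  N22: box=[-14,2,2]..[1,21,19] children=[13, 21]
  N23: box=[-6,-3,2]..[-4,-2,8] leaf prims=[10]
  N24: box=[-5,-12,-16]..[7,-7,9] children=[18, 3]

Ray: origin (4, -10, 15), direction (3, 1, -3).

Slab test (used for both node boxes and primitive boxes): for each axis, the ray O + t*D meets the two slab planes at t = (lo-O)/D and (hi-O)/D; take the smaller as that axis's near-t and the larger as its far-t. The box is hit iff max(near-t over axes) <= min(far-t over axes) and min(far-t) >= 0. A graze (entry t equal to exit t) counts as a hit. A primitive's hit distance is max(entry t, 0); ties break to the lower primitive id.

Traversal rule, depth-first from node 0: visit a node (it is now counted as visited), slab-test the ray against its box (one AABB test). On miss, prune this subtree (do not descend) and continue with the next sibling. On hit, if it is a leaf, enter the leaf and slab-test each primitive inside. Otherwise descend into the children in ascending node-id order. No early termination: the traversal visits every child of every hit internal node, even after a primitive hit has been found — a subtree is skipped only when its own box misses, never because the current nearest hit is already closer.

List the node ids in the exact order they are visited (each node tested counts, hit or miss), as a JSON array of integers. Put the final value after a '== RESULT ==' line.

Walk:
N0 x:[-19/3,1] y:[-2,31] z:[-5/3,11] -> hit [-5/3,1], descend [6, 17]
  N6 x:[-19/3,1/3] y:[12,31] z:[-4/3,11] -> miss, prune
  N17 x:[-10/3,1] y:[-2,12] z:[-5/3,31/3] -> hit [-5/3,1], descend [20, 24]
    N20 x:[-10/3,-1] y:[5,12] z:[-5/3,13/3] -> miss, prune
    N24 x:[-3,1] y:[-2,3] z:[2,31/3] -> miss, prune

Summary -> nodes [0, 6, 17, 20, 24]; box-tests=5; leaf-entries=0; first=miss

== RESULT ==
[0, 6, 17, 20, 24]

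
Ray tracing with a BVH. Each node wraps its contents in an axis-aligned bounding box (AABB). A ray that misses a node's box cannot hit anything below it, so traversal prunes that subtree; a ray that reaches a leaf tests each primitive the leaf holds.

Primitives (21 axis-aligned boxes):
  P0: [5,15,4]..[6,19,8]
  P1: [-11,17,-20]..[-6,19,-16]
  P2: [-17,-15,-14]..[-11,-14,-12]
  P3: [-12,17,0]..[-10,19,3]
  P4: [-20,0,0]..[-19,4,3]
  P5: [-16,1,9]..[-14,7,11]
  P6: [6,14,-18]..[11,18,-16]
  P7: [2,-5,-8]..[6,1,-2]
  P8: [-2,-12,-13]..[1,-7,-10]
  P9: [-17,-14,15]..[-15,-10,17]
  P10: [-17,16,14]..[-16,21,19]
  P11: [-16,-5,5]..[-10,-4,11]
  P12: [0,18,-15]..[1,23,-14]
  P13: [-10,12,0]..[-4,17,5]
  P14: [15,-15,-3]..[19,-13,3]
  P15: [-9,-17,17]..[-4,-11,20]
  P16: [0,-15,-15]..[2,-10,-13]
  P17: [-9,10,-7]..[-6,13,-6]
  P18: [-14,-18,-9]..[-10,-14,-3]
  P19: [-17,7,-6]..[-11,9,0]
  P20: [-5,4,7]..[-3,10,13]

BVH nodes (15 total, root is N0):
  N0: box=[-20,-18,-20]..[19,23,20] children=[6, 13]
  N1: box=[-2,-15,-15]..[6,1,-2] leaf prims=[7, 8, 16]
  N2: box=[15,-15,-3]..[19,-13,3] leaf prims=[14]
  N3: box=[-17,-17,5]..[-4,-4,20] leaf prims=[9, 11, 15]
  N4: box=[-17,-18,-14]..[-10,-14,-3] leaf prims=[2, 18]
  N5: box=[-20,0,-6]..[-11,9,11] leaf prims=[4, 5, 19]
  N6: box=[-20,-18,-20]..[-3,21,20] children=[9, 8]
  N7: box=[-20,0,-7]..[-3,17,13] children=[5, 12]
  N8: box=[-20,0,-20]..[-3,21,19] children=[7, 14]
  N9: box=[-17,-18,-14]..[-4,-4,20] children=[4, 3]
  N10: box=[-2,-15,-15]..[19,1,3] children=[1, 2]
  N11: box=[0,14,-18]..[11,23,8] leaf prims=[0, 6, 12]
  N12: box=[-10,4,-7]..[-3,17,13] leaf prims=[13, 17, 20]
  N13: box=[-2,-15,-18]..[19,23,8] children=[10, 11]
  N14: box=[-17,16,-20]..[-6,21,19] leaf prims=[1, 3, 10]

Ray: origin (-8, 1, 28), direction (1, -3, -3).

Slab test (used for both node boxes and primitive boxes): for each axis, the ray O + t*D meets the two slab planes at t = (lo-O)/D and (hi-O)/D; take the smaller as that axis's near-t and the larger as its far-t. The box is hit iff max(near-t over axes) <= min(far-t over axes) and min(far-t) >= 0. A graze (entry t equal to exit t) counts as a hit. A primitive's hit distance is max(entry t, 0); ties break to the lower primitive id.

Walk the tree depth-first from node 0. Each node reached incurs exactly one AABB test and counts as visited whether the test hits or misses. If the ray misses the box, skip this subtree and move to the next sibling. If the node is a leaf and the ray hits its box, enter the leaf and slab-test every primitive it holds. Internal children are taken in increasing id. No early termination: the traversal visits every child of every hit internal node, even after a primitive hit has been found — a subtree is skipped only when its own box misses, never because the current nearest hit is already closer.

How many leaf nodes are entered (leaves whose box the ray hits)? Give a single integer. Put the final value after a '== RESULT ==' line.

Traverse from the root:
N0 x:[-12,27] y:[-22/3,19/3] z:[8/3,16] -> hit [8/3,19/3], descend [6, 13]
  N6 x:[-12,5] y:[-20/3,19/3] z:[8/3,16] -> hit [8/3,5], descend [8, 9]
    N8 x:[-12,5] y:[-20/3,1/3] z:[3,16] -> miss, prune
    N9 x:[-9,4] y:[5/3,19/3] z:[8/3,14] -> hit [8/3,4], descend [3, 4]
      N3 x:[-9,4] y:[5/3,6] z:[8/3,23/3] -> hit [8/3,4] leaf, test {P9(miss), P11(miss), P15(miss)}
      N4 x:[-9,-2] y:[5,19/3] z:[31/3,14] -> miss, prune
  N13 x:[6,27] y:[-22/3,16/3] z:[20/3,46/3] -> miss, prune

Summary -> nodes [0, 6, 8, 9, 3, 4, 13]; box-tests=7; leaf-entries=1; first=miss

== RESULT ==
1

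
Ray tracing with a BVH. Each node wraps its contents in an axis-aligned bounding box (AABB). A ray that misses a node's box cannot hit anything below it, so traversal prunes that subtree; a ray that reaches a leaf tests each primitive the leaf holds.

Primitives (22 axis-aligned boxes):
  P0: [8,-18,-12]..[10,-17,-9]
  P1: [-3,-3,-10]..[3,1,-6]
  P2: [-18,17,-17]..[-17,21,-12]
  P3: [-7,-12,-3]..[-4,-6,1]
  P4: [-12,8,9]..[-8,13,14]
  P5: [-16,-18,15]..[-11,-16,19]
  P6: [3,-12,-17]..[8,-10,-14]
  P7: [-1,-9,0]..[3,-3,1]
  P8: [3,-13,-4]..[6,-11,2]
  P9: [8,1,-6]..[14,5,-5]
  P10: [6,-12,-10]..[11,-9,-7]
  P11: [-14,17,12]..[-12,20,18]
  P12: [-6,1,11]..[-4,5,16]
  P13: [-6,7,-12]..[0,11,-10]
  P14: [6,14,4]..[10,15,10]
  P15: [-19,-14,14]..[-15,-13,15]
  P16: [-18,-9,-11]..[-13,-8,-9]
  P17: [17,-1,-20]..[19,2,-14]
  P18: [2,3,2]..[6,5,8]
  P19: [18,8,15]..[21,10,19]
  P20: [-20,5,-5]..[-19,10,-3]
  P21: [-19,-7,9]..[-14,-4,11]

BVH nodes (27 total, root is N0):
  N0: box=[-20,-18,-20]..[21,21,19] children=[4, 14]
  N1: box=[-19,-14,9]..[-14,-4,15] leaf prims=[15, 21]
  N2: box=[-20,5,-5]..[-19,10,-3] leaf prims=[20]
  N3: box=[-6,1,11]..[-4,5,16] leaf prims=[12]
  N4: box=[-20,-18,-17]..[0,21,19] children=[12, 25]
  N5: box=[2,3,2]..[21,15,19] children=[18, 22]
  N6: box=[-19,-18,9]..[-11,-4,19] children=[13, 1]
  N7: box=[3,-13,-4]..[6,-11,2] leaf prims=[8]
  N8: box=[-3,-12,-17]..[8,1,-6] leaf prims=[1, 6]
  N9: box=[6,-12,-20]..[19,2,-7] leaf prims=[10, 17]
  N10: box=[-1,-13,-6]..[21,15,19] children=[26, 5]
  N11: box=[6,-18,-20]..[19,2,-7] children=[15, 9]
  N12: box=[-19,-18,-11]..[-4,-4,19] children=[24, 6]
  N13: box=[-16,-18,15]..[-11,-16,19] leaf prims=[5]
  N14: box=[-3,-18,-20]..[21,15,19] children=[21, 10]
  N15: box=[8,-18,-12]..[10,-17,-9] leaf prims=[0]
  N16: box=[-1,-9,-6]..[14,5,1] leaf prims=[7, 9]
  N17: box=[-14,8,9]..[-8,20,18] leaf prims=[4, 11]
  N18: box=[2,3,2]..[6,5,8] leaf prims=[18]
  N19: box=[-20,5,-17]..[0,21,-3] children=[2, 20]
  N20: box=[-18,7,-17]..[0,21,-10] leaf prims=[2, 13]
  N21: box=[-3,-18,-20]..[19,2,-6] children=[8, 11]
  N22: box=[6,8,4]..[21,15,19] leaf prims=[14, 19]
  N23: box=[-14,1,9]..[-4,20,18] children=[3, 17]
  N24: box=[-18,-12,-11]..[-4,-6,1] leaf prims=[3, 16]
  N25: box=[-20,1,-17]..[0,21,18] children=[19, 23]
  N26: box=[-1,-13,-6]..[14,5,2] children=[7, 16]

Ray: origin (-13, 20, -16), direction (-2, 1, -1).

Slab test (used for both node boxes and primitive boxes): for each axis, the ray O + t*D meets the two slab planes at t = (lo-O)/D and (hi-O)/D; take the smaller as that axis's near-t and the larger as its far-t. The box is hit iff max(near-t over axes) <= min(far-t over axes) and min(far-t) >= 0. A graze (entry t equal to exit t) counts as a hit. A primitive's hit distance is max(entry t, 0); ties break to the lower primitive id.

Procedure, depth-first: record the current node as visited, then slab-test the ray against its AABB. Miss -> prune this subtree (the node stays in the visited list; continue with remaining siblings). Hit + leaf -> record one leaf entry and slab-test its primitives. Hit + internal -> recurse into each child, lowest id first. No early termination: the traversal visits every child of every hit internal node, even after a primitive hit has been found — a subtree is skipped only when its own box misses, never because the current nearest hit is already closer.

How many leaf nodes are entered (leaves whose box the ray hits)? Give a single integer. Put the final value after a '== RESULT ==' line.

Trace the traversal:
N0 x:[-17,7/2] y:[-38,1] z:[-35,4] -> hit [-17,1], descend [4, 14]
  N4 x:[-13/2,7/2] y:[-38,1] z:[-35,1] -> hit [-13/2,1], descend [12, 25]
    N12 x:[-9/2,3] y:[-38,-24] z:[-35,-5] -> miss, prune
    N25 x:[-13/2,7/2] y:[-19,1] z:[-34,1] -> hit [-13/2,1], descend [19, 23]
      N19 x:[-13/2,7/2] y:[-15,1] z:[-13,1] -> hit [-13/2,1], descend [2, 20]
        N2 x:[3,7/2] y:[-15,-10] z:[-13,-11] -> miss, prune
        N20 x:[-13/2,5/2] y:[-13,1] z:[-6,1] -> hit [-6,1] leaf, test {P2(miss), P13(miss)}
      N23 x:[-9/2,1/2] y:[-19,0] z:[-34,-25] -> miss, prune
  N14 x:[-17,-5] y:[-38,-5] z:[-35,4] -> miss, prune

Summary -> nodes [0, 4, 12, 25, 19, 2, 20, 23, 14]; box-tests=9; leaf-entries=1; first=miss

== RESULT ==
1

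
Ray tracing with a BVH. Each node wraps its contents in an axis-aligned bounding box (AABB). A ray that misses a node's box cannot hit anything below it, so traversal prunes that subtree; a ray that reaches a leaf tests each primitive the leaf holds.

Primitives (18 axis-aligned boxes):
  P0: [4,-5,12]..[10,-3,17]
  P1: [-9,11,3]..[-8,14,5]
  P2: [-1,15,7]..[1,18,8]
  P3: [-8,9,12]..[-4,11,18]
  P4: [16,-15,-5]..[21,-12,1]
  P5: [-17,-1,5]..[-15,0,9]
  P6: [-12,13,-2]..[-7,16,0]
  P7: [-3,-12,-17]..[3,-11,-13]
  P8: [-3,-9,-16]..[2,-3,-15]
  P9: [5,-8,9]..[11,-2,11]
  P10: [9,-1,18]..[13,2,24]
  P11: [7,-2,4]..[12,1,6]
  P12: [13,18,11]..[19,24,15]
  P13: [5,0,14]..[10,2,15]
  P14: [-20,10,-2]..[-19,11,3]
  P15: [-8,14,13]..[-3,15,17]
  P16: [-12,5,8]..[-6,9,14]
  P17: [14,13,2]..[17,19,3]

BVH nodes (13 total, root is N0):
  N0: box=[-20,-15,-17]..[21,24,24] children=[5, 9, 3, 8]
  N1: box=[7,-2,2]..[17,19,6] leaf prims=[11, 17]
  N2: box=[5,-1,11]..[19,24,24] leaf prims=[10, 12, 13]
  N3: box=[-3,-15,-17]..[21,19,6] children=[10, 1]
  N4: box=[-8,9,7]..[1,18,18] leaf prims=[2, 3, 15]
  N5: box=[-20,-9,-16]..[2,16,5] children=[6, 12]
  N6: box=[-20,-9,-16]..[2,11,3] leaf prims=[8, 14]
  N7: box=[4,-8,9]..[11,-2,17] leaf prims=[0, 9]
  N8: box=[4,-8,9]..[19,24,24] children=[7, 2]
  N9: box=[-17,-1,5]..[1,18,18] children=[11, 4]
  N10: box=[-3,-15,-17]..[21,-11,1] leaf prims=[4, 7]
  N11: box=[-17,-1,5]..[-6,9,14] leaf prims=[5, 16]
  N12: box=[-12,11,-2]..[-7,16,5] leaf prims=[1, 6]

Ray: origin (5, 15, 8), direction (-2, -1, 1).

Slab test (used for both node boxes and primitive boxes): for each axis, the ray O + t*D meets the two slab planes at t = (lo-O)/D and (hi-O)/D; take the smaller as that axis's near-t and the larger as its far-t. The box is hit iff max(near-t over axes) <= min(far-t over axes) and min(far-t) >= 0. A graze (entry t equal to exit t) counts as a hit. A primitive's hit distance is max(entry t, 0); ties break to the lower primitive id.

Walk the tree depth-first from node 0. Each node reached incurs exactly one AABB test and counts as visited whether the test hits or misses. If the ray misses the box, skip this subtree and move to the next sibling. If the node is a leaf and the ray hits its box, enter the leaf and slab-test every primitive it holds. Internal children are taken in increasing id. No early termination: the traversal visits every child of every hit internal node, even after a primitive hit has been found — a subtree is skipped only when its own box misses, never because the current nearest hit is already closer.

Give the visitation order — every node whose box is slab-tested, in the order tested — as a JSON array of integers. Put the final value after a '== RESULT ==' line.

Walk:
N0 x:[-8,25/2] y:[-9,30] z:[-25,16] -> hit [-8,25/2], descend [3, 5, 8, 9]
  N3 x:[-8,4] y:[-4,30] z:[-25,-2] -> miss, prune
  N5 x:[3/2,25/2] y:[-1,24] z:[-24,-3] -> miss, prune
  N8 x:[-7,1/2] y:[-9,23] z:[1,16] -> miss, prune
  N9 x:[2,11] y:[-3,16] z:[-3,10] -> hit [2,10], descend [4, 11]
    N4 x:[2,13/2] y:[-3,6] z:[-1,10] -> hit [2,6] leaf, test {P2(miss), P3@t=9/2, P15(miss)}
    N11 x:[11/2,11] y:[6,16] z:[-3,6] -> hit [6,6] leaf, test {P5(miss), P16@t=6}

Summary -> nodes [0, 3, 5, 8, 9, 4, 11]; box-tests=7; leaf-entries=2; first=P3

== RESULT ==
[0, 3, 5, 8, 9, 4, 11]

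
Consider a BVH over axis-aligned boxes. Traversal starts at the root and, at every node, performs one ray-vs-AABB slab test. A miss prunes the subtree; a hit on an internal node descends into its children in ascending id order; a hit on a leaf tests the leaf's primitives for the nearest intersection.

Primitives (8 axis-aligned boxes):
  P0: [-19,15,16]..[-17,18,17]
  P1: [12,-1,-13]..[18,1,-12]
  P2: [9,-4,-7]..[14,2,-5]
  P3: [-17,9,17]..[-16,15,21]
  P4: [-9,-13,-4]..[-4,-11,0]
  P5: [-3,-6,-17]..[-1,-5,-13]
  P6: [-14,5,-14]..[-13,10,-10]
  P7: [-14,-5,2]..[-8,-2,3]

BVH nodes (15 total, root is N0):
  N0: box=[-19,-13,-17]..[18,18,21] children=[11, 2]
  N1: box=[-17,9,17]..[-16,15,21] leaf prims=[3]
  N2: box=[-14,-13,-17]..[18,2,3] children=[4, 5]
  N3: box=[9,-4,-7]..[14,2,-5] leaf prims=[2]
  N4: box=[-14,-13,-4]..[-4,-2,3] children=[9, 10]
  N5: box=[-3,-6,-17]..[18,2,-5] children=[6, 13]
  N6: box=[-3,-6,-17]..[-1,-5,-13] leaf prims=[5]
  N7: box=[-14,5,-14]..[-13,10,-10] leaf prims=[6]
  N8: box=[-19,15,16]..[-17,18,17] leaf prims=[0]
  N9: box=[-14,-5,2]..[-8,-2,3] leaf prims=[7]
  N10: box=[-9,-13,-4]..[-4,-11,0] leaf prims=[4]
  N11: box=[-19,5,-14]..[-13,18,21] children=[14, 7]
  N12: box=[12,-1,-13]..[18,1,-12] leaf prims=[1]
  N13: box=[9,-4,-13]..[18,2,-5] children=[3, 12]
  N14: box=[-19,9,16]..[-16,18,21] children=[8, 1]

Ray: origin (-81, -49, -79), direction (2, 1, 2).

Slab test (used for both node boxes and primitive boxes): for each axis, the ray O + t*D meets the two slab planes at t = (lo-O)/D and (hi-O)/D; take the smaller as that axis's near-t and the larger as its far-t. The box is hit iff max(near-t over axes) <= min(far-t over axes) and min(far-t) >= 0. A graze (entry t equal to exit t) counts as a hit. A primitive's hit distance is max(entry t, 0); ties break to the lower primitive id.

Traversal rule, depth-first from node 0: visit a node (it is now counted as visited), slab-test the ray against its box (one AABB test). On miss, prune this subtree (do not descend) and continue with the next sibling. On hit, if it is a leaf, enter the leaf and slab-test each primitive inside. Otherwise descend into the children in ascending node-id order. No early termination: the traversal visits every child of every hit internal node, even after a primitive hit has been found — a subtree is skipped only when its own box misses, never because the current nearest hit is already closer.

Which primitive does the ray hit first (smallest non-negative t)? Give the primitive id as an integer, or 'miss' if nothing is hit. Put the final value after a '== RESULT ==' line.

Trace the traversal:
N0 x:[31,99/2] y:[36,67] z:[31,50] -> hit [36,99/2], descend [2, 11]
  N2 x:[67/2,99/2] y:[36,51] z:[31,41] -> hit [36,41], descend [4, 5]
    N4 x:[67/2,77/2] y:[36,47] z:[75/2,41] -> hit [75/2,77/2], descend [9, 10]
      N9 x:[67/2,73/2] y:[44,47] z:[81/2,41] -> miss, prune
      N10 x:[36,77/2] y:[36,38] z:[75/2,79/2] -> hit [75/2,38] leaf, test {P4@t=75/2}
    N5 x:[39,99/2] y:[43,51] z:[31,37] -> miss, prune
  N11 x:[31,34] y:[54,67] z:[65/2,50] -> miss, prune

Visited [0, 2, 4, 9, 10, 5, 11]. Tests: 7 box, 1 leaf. Nearest: P4.

== RESULT ==
4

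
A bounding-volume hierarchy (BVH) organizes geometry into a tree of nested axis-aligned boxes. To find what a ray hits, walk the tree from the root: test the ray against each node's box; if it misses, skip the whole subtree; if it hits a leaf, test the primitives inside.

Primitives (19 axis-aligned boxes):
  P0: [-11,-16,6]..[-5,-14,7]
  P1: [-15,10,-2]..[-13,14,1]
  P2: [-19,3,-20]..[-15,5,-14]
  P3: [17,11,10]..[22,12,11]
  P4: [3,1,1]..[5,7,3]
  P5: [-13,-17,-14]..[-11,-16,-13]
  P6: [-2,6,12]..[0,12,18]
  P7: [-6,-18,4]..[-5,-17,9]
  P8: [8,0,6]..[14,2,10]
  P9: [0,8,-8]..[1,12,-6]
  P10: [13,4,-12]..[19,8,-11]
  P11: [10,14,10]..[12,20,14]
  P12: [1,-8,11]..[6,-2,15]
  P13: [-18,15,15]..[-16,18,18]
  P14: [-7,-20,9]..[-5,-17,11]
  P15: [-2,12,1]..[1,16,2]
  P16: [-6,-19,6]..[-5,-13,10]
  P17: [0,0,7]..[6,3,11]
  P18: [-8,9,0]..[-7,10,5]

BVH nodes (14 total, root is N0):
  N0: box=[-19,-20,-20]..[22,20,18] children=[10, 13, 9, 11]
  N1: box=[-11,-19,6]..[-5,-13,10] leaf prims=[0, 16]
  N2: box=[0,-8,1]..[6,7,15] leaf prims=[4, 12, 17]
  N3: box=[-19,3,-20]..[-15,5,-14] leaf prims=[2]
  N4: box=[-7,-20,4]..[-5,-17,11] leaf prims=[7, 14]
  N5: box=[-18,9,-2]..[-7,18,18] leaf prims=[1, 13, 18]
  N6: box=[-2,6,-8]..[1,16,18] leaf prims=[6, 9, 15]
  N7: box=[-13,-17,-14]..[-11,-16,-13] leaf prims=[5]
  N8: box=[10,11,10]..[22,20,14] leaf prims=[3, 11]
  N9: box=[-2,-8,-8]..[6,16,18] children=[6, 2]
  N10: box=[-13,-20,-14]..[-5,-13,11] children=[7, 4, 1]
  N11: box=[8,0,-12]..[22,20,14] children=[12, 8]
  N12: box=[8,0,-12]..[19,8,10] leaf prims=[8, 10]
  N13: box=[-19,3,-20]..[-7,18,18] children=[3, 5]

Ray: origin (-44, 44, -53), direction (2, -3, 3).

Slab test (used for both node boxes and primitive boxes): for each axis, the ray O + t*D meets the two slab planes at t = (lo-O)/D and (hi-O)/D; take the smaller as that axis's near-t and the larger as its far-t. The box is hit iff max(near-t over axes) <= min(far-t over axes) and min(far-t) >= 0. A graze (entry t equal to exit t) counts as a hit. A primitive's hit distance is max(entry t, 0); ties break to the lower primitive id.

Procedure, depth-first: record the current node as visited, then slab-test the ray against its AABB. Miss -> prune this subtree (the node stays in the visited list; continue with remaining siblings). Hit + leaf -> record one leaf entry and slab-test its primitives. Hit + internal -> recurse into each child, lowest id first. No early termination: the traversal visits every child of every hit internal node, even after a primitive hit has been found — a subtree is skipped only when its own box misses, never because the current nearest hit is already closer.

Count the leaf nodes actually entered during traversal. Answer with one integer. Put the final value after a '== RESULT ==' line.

Trace the traversal:
N0 x:[25/2,33] y:[8,64/3] z:[11,71/3] -> hit [25/2,64/3], descend [9, 10, 11, 13]
  N9 x:[21,25] y:[28/3,52/3] z:[15,71/3] -> miss, prune
  N10 x:[31/2,39/2] y:[19,64/3] z:[13,64/3] -> hit [19,39/2], descend [1, 4, 7]
    N1 x:[33/2,39/2] y:[19,21] z:[59/3,21] -> miss, prune
    N4 x:[37/2,39/2] y:[61/3,64/3] z:[19,64/3] -> miss, prune
    N7 x:[31/2,33/2] y:[20,61/3] z:[13,40/3] -> miss, prune
  N11 x:[26,33] y:[8,44/3] z:[41/3,67/3] -> miss, prune
  N13 x:[25/2,37/2] y:[26/3,41/3] z:[11,71/3] -> hit [25/2,41/3], descend [3, 5]
    N3 x:[25/2,29/2] y:[13,41/3] z:[11,13] -> hit [13,13] leaf, test {P2@t=13}
    N5 x:[13,37/2] y:[26/3,35/3] z:[17,71/3] -> miss, prune

Summary -> nodes [0, 9, 10, 1, 4, 7, 11, 13, 3, 5]; box-tests=10; leaf-entries=1; first=P2

== RESULT ==
1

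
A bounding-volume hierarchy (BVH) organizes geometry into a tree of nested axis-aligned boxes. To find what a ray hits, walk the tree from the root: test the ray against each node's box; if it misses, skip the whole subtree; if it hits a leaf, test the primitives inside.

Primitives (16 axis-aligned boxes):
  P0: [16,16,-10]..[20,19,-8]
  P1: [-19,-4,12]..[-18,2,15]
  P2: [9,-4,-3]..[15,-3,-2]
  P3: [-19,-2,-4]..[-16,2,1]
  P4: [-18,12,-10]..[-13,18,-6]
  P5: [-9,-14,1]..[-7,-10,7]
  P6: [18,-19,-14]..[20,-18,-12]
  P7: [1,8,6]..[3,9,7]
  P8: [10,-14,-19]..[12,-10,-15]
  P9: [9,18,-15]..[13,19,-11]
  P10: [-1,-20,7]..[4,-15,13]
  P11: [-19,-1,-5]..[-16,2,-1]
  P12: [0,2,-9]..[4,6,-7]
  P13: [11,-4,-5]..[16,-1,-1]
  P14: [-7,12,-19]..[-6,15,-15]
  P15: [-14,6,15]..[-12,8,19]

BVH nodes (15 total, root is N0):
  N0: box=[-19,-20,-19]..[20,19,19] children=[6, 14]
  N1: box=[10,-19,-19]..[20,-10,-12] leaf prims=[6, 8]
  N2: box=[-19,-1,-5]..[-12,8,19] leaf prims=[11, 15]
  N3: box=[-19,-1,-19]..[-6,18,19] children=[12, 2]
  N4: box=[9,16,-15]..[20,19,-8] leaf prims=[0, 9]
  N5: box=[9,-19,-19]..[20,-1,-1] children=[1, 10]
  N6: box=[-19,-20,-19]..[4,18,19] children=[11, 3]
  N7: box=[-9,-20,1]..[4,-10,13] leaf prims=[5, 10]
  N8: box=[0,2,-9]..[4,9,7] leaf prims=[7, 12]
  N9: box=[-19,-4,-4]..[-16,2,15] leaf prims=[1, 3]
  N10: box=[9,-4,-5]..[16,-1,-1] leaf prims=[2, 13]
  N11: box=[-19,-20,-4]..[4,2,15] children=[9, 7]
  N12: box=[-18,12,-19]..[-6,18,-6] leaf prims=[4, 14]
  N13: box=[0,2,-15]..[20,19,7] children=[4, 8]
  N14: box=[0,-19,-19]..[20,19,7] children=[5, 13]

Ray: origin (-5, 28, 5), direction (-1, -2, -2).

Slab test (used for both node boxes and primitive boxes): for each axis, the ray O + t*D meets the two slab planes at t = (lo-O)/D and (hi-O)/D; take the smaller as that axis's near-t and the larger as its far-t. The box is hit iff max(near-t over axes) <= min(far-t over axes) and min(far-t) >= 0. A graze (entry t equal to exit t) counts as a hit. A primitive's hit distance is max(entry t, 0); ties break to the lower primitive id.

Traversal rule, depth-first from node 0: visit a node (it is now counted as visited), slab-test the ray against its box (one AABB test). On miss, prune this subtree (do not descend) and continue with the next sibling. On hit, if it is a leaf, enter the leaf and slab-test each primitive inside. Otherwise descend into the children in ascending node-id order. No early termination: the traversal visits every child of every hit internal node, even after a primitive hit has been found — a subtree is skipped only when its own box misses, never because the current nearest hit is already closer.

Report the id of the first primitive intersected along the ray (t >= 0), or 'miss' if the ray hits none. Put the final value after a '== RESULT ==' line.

Walk:
N0 x:[-25,14] y:[9/2,24] z:[-7,12] -> hit [9/2,12], descend [6, 14]
  N6 x:[-9,14] y:[5,24] z:[-7,12] -> hit [5,12], descend [3, 11]
    N3 x:[1,14] y:[5,29/2] z:[-7,12] -> hit [5,12], descend [2, 12]
      N2 x:[7,14] y:[10,29/2] z:[-7,5] -> miss, prune
      N12 x:[1,13] y:[5,8] z:[11/2,12] -> hit [11/2,8] leaf, test {P4(miss), P14(miss)}
    N11 x:[-9,14] y:[13,24] z:[-5,9/2] -> miss, prune
  N14 x:[-25,-5] y:[9/2,47/2] z:[-1,12] -> miss, prune

Visited [0, 6, 3, 2, 12, 11, 14]. Tests: 7 box, 1 leaf. Nearest: miss.

== RESULT ==
miss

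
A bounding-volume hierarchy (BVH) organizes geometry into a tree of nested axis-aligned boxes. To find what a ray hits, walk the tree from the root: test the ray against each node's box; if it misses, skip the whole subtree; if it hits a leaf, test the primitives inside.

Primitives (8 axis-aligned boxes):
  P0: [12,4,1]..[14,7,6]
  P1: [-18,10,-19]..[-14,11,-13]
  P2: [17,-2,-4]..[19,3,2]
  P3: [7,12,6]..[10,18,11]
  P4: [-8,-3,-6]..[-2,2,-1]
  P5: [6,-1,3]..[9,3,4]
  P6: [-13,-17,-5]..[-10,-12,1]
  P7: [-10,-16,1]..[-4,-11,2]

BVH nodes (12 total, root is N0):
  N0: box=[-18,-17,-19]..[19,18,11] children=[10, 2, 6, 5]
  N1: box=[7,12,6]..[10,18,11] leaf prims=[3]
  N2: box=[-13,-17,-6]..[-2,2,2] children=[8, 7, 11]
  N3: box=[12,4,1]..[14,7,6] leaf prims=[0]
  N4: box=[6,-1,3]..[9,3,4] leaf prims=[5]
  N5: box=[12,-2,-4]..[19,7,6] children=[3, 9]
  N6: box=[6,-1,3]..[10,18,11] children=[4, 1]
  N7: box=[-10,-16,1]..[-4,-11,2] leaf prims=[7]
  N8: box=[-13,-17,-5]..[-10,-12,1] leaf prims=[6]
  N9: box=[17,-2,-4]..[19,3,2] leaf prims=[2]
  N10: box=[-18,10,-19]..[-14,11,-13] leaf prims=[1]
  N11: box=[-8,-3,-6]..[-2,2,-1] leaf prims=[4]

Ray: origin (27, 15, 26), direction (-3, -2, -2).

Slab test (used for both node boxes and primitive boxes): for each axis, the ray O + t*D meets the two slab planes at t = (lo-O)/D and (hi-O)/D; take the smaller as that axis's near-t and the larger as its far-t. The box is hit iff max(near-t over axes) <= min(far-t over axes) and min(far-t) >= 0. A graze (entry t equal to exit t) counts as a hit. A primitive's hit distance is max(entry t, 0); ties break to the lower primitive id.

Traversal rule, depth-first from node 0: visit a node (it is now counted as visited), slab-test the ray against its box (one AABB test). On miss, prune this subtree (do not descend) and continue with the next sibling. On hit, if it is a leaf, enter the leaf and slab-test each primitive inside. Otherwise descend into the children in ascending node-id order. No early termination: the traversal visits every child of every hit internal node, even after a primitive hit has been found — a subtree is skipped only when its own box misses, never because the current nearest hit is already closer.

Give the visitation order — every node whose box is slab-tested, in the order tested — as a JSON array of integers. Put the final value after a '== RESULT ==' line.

Trace the traversal:
N0 x:[8/3,15] y:[-3/2,16] z:[15/2,45/2] -> hit [15/2,15], descend [2, 5, 6, 10]
  N2 x:[29/3,40/3] y:[13/2,16] z:[12,16] -> hit [12,40/3], descend [7, 8, 11]
    N7 x:[31/3,37/3] y:[13,31/2] z:[12,25/2] -> miss, prune
    N8 x:[37/3,40/3] y:[27/2,16] z:[25/2,31/2] -> miss, prune
    N11 x:[29/3,35/3] y:[13/2,9] z:[27/2,16] -> miss, prune
  N5 x:[8/3,5] y:[4,17/2] z:[10,15] -> miss, prune
  N6 x:[17/3,7] y:[-3/2,8] z:[15/2,23/2] -> miss, prune
  N10 x:[41/3,15] y:[2,5/2] z:[39/2,45/2] -> miss, prune

Visited [0, 2, 7, 8, 11, 5, 6, 10]. Tests: 8 box, 0 leaf. Nearest: miss.

== RESULT ==
[0, 2, 7, 8, 11, 5, 6, 10]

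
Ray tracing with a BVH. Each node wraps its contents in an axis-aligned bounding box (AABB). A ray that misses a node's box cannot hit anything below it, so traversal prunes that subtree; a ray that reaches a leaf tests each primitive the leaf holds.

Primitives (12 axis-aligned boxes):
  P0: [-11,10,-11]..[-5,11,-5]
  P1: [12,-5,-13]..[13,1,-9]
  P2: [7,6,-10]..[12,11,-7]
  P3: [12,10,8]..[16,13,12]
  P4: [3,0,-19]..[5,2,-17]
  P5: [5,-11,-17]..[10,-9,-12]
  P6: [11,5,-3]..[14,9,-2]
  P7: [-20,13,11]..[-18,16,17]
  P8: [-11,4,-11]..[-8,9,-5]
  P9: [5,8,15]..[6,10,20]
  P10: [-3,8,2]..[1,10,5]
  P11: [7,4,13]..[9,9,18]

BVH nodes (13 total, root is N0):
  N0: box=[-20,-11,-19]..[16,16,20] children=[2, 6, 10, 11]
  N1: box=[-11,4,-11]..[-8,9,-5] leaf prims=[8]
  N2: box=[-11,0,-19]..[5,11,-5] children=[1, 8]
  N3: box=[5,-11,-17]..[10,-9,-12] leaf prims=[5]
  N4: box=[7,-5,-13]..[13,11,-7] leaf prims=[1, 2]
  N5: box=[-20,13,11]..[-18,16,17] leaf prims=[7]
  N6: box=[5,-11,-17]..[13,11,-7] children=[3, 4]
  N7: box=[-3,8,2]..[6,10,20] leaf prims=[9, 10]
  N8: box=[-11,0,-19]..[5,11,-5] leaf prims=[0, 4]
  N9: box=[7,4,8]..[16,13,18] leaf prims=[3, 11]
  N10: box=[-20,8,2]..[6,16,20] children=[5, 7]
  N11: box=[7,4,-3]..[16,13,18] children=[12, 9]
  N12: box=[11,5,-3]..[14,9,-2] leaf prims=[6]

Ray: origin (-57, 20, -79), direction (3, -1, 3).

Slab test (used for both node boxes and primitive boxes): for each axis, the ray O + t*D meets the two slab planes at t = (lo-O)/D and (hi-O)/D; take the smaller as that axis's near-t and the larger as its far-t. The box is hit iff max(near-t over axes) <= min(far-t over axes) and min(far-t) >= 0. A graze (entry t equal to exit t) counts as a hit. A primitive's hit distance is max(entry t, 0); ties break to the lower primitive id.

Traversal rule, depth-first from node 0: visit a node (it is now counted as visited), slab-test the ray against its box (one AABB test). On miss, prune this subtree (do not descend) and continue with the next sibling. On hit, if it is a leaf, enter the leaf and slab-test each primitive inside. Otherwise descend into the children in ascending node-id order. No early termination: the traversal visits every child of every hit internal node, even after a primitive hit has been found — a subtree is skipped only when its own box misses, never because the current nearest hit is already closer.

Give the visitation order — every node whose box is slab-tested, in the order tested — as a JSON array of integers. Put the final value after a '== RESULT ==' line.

Traverse from the root:
N0 x:[37/3,73/3] y:[4,31] z:[20,33] -> hit [20,73/3], descend [2, 6, 10, 11]
  N2 x:[46/3,62/3] y:[9,20] z:[20,74/3] -> hit [20,20], descend [1, 8]
    N1 x:[46/3,49/3] y:[11,16] z:[68/3,74/3] -> miss, prune
    N8 x:[46/3,62/3] y:[9,20] z:[20,74/3] -> hit [20,20] leaf, test {P0(miss), P4@t=20}
  N6 x:[62/3,70/3] y:[9,31] z:[62/3,24] -> hit [62/3,70/3], descend [3, 4]
    N3 x:[62/3,67/3] y:[29,31] z:[62/3,67/3] -> miss, prune
    N4 x:[64/3,70/3] y:[9,25] z:[22,24] -> hit [22,70/3] leaf, test {P1@t=23, P2(miss)}
  N10 x:[37/3,21] y:[4,12] z:[27,33] -> miss, prune
  N11 x:[64/3,73/3] y:[7,16] z:[76/3,97/3] -> miss, prune

order=[0, 2, 1, 8, 6, 3, 4, 10, 11]  |boxes|=9  |leaves|=2  hit=P4

== RESULT ==
[0, 2, 1, 8, 6, 3, 4, 10, 11]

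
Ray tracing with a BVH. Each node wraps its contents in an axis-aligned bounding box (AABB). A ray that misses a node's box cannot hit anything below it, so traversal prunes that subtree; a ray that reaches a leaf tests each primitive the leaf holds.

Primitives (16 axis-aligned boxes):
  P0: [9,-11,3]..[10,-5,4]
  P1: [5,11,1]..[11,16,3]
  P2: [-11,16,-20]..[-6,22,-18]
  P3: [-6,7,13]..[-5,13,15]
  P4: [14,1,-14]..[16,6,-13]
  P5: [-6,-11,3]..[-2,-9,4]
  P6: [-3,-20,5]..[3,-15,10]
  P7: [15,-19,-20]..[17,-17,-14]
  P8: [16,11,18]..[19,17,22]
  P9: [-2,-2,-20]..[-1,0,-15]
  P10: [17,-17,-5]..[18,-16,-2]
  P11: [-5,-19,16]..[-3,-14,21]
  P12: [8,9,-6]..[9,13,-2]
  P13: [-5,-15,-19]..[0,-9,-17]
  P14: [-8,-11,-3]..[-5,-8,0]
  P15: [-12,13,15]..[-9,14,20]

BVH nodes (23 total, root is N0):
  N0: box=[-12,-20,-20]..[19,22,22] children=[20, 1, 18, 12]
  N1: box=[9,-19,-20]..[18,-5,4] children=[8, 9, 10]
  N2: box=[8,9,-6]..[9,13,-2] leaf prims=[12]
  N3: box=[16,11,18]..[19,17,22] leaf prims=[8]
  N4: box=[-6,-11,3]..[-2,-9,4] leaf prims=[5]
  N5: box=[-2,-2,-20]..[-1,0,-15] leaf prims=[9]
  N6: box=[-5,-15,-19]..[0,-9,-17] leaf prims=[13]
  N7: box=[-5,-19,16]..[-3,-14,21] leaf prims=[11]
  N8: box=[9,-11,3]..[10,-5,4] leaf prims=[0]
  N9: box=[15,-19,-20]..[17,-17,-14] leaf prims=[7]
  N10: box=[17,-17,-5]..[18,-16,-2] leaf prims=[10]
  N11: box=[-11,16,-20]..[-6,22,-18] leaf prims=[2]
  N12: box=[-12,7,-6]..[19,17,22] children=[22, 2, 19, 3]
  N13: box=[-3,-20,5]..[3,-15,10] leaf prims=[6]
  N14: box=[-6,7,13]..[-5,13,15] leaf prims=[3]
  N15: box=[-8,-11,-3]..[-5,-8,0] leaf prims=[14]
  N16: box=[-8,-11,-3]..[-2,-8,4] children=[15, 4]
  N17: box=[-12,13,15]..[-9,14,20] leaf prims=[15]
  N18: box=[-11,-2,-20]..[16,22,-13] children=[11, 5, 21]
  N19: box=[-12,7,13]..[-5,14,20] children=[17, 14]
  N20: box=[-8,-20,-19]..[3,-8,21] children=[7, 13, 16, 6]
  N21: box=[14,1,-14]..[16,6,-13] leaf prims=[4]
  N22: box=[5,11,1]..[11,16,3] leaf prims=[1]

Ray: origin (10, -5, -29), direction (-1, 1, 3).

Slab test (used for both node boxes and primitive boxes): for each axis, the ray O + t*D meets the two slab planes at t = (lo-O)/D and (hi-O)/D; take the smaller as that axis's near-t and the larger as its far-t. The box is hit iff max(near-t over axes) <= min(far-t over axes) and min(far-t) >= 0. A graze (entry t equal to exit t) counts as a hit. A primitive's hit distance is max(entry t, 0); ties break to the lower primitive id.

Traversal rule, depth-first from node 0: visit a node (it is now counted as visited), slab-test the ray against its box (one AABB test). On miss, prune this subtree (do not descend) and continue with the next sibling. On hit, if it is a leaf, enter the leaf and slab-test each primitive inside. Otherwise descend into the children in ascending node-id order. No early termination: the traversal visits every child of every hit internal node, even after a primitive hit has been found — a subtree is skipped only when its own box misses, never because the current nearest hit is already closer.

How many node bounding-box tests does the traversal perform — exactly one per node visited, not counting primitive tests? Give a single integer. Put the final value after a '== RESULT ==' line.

Walk:
N0 x:[-9,22] y:[-15,27] z:[3,17] -> hit [3,17], descend [1, 12, 18, 20]
  N1 x:[-8,1] y:[-14,0] z:[3,11] -> miss, prune
  N12 x:[-9,22] y:[12,22] z:[23/3,17] -> hit [12,17], descend [2, 3, 19, 22]
    N2 x:[1,2] y:[14,18] z:[23/3,9] -> miss, prune
    N3 x:[-9,-6] y:[16,22] z:[47/3,17] -> miss, prune
    N19 x:[15,22] y:[12,19] z:[14,49/3] -> hit [15,49/3], descend [14, 17]
      N14 x:[15,16] y:[12,18] z:[14,44/3] -> miss, prune
      N17 x:[19,22] y:[18,19] z:[44/3,49/3] -> miss, prune
    N22 x:[-1,5] y:[16,21] z:[10,32/3] -> miss, prune
  N18 x:[-6,21] y:[3,27] z:[3,16/3] -> hit [3,16/3], descend [5, 11, 21]
    N5 x:[11,12] y:[3,5] z:[3,14/3] -> miss, prune
    N11 x:[16,21] y:[21,27] z:[3,11/3] -> miss, prune
    N21 x:[-6,-4] y:[6,11] z:[5,16/3] -> miss, prune
  N20 x:[7,18] y:[-15,-3] z:[10/3,50/3] -> miss, prune

14 AABB tests over nodes [0, 1, 12, 2, 3, 19, 14, 17, 22, 18, 5, 11, 21, 20]; 0 leaves entered; closest miss.

== RESULT ==
14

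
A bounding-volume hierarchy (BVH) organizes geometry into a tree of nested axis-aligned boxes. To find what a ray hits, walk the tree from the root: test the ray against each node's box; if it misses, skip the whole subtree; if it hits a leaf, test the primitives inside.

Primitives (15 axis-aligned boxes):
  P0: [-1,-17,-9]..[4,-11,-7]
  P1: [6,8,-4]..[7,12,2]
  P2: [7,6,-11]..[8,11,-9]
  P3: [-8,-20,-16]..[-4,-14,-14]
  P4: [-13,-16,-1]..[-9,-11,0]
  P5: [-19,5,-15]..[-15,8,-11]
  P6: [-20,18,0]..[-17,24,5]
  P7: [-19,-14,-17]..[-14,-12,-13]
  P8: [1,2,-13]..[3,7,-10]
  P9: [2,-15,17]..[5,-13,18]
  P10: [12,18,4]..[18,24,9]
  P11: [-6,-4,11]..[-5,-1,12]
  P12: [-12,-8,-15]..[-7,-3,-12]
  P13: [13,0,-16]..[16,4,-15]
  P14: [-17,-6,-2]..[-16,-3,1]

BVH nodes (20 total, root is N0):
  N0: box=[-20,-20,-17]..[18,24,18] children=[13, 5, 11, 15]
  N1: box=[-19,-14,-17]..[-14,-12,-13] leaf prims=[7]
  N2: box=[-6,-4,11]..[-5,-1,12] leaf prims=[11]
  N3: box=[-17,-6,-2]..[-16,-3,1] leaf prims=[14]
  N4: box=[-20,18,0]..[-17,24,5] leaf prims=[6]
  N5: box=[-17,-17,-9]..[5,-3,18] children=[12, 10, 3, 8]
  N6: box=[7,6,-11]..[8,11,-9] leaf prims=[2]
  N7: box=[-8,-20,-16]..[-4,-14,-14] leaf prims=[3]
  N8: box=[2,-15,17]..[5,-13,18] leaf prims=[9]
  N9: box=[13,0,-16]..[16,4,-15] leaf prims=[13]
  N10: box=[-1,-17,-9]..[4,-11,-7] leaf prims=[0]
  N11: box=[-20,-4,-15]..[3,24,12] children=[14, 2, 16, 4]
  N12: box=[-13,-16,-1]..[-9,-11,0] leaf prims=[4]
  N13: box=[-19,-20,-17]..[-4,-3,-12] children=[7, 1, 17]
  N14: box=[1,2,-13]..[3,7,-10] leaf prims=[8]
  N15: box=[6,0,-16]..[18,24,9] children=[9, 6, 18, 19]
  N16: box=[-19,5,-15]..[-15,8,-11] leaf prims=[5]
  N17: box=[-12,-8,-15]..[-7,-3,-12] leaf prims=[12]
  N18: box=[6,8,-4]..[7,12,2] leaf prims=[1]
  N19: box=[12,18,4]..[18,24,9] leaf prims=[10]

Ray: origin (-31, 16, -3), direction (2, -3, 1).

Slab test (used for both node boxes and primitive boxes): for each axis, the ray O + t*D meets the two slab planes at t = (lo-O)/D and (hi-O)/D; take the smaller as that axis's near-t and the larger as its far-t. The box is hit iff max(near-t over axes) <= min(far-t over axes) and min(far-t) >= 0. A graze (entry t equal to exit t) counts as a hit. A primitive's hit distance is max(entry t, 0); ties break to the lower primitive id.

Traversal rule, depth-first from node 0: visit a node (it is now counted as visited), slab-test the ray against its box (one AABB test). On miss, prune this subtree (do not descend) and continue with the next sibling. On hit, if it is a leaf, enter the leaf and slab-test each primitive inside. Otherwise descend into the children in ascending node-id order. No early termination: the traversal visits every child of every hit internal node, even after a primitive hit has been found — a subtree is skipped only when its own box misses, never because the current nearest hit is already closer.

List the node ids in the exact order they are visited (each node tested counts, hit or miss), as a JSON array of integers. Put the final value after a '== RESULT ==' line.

Traverse from the root:
N0 x:[11/2,49/2] y:[-8/3,12] z:[-14,21] -> hit [11/2,12], descend [5, 11, 13, 15]
  N5 x:[7,18] y:[19/3,11] z:[-6,21] -> hit [7,11], descend [3, 8, 10, 12]
    N3 x:[7,15/2] y:[19/3,22/3] z:[1,4] -> miss, prune
    N8 x:[33/2,18] y:[29/3,31/3] z:[20,21] -> miss, prune
    N10 x:[15,35/2] y:[9,11] z:[-6,-4] -> miss, prune
    N12 x:[9,11] y:[9,32/3] z:[2,3] -> miss, prune
  N11 x:[11/2,17] y:[-8/3,20/3] z:[-12,15] -> hit [11/2,20/3], descend [2, 4, 14, 16]
    N2 x:[25/2,13] y:[17/3,20/3] z:[14,15] -> miss, prune
    N4 x:[11/2,7] y:[-8/3,-2/3] z:[3,8] -> miss, prune
    N14 x:[16,17] y:[3,14/3] z:[-10,-7] -> miss, prune
    N16 x:[6,8] y:[8/3,11/3] z:[-12,-8] -> miss, prune
  N13 x:[6,27/2] y:[19/3,12] z:[-14,-9] -> miss, prune
  N15 x:[37/2,49/2] y:[-8/3,16/3] z:[-13,12] -> miss, prune

Summary -> nodes [0, 5, 3, 8, 10, 12, 11, 2, 4, 14, 16, 13, 15]; box-tests=13; leaf-entries=0; first=miss

== RESULT ==
[0, 5, 3, 8, 10, 12, 11, 2, 4, 14, 16, 13, 15]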